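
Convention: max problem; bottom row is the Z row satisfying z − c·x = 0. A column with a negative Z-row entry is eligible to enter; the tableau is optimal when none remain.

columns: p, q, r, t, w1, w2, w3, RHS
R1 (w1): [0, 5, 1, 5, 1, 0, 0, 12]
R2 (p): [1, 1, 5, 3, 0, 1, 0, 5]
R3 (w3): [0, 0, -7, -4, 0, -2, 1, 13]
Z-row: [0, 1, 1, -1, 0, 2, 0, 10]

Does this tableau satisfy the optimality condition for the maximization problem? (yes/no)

The Z-row has a negative entry -1 in column t, so it is not optimal.

no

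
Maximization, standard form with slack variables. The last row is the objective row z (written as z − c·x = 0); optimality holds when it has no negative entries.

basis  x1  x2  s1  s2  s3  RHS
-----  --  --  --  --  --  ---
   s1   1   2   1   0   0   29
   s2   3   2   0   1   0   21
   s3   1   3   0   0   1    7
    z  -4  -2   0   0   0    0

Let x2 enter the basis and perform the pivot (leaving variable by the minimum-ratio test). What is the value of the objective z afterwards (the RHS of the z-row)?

14/3

Ratio test on column x2 — row 1: 29/2 = 29/2; row 2: 21/2 = 21/2; row 3: 7/3 = 7/3. Minimum is 7/3 at row 3 (s3 leaves); pivot element 3.
Pivot on row 3; the z-row RHS becomes 0 − (-2)·(7/3) = 14/3.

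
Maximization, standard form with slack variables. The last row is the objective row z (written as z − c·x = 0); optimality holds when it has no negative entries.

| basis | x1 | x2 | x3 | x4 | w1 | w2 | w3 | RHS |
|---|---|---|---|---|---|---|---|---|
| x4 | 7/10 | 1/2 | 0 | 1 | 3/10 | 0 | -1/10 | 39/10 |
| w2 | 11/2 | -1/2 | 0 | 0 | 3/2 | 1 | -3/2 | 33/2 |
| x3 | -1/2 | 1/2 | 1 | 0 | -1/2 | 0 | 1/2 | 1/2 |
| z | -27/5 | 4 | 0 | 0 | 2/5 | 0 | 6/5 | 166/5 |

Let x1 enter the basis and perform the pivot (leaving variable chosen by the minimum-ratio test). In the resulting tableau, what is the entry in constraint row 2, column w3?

Ratio test on column x1 — row 1: (39/10)/(7/10) = 39/7; row 2: (33/2)/(11/2) = 3; row 3: entry -1/2 ≤ 0. Minimum is 3 at row 2 (w2 leaves); pivot element 11/2.
Divide row 2 by 11/2; eliminate column x1 from the other rows.
In the new row 2, the w3 entry is the old entry divided by the pivot: (-3/2)/(11/2) = -3/11.

-3/11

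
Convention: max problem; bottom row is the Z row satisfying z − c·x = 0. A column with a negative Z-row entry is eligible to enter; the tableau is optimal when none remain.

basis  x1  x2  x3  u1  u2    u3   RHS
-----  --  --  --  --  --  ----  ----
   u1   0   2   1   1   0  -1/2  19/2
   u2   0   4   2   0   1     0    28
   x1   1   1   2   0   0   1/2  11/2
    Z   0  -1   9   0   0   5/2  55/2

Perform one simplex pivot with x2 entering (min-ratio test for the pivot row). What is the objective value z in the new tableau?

129/4

Ratio test on column x2 — row 1: (19/2)/2 = 19/4; row 2: 28/4 = 7; row 3: (11/2)/1 = 11/2. Minimum is 19/4 at row 1 (u1 leaves); pivot element 2.
Pivot on row 1; the Z-row RHS becomes 55/2 − (-1)·(19/4) = 129/4.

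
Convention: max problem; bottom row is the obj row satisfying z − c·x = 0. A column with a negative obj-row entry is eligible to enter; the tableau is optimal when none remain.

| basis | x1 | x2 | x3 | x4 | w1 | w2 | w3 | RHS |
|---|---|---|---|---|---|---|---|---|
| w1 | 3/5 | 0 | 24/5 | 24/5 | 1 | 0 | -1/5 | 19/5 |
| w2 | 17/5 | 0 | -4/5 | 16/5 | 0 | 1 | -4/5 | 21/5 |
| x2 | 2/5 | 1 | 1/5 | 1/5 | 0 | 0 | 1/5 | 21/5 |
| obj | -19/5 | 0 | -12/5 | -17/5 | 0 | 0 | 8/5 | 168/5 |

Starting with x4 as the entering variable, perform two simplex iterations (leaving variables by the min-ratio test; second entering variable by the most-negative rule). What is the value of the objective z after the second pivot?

229/6

Ratio test on column x4 — row 1: (19/5)/(24/5) = 19/24; row 2: (21/5)/(16/5) = 21/16; row 3: (21/5)/(1/5) = 21. Minimum is 19/24 at row 1 (w1 leaves); pivot element 24/5.
Pivot on row 1; the obj-row RHS becomes 168/5 − (-17/5)·(19/24) = 871/24.
Next entering variable (most negative obj-row entry -27/8): x1.
Ratio test on column x1 — row 1: (19/24)/(1/8) = 19/3; row 2: (5/3)/3 = 5/9; row 3: (97/24)/(3/8) = 97/9. Minimum is 5/9 at row 2 (w2 leaves); pivot element 3.
After the second pivot the obj-row RHS is 871/24 − (-27/8)·(5/9) = 229/6.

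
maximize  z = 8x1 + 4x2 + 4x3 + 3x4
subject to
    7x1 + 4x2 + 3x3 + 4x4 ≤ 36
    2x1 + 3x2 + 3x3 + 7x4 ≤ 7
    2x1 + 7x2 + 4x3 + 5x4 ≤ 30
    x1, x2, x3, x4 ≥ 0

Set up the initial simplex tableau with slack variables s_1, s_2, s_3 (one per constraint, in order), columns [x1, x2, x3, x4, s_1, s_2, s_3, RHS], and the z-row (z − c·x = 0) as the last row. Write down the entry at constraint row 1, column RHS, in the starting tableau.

36

The RHS of constraint 1 is b_1 = 36.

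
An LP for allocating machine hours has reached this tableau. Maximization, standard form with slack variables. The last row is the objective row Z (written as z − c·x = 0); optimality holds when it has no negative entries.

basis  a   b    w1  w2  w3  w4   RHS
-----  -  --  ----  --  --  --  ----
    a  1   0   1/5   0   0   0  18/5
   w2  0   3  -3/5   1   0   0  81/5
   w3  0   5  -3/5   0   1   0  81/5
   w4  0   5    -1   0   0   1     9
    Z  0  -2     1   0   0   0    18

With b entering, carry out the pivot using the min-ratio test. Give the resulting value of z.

Ratio test on column b — row 1: entry 0 ≤ 0; row 2: (81/5)/3 = 27/5; row 3: (81/5)/5 = 81/25; row 4: 9/5 = 9/5. Minimum is 9/5 at row 4 (w4 leaves); pivot element 5.
Pivot on row 4; the Z-row RHS becomes 18 − (-2)·(9/5) = 108/5.

108/5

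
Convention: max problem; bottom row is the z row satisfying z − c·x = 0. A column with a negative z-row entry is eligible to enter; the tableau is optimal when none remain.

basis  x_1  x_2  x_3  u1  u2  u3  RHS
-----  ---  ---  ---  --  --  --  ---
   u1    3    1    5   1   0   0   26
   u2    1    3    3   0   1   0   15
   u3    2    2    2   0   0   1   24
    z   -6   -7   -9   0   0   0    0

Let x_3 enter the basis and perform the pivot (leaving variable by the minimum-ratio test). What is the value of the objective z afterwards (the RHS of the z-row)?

45

Ratio test on column x_3 — row 1: 26/5 = 26/5; row 2: 15/3 = 5; row 3: 24/2 = 12. Minimum is 5 at row 2 (u2 leaves); pivot element 3.
Pivot on row 2; the z-row RHS becomes 0 − (-9)·5 = 45.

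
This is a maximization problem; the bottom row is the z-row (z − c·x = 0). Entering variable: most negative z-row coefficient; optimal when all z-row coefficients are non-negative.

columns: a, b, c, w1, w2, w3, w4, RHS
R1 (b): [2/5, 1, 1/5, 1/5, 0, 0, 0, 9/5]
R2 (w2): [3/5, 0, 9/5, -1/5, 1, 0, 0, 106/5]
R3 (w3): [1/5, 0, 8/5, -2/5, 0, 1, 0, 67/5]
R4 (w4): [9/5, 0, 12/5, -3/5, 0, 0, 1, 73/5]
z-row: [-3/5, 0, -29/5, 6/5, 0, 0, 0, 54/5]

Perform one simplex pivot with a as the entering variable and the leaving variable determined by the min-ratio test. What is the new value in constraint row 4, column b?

Ratio test on column a — row 1: (9/5)/(2/5) = 9/2; row 2: (106/5)/(3/5) = 106/3; row 3: (67/5)/(1/5) = 67; row 4: (73/5)/(9/5) = 73/9. Minimum is 9/2 at row 1 (b leaves); pivot element 2/5.
Divide row 1 by 2/5; eliminate column a from the other rows.
Row 4 update in column b: 0 − (9/5)·(5/2) = -9/2.

-9/2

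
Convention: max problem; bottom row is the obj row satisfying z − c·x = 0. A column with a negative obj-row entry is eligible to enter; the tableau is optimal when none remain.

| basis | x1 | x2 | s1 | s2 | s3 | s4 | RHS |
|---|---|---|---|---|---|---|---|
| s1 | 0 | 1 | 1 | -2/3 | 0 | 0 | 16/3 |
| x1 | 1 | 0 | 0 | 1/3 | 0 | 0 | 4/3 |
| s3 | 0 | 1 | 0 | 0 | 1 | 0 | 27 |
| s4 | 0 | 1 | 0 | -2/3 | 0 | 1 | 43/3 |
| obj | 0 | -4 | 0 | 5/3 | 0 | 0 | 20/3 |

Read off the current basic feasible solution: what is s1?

16/3

s1 is basic (row 1); its value is the RHS of that row, 16/3.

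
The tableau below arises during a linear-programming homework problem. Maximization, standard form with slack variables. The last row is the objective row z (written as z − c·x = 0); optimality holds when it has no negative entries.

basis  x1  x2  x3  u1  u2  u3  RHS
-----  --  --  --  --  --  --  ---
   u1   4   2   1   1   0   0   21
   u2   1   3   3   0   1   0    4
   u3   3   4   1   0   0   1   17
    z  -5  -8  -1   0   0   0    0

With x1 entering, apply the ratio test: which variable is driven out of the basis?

u2

Column x1 entries and ratios — u1: 21/4 = 21/4; u2: 4/1 = 4; u3: 17/3 = 17/3.
Smallest ratio is 4 in the row of u2, so u2 leaves.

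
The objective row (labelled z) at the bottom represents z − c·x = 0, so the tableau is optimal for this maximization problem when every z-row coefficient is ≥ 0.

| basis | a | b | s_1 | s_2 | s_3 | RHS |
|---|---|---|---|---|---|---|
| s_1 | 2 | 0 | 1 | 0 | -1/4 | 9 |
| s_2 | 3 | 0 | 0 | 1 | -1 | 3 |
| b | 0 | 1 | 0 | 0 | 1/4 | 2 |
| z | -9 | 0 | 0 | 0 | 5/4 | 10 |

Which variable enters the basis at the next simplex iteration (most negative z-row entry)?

Negative z-row entries: a: -9.
The most negative is -9 in column a, so a enters.

a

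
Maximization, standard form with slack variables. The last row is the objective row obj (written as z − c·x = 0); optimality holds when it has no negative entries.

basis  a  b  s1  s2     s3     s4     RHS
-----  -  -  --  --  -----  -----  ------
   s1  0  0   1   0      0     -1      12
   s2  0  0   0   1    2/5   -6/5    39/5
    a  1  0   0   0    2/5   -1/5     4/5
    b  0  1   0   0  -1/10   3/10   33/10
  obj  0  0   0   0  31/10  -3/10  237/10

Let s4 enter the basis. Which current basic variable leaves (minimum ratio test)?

Column s4 entries and ratios — s1: -1 ≤ 0, skip; s2: -6/5 ≤ 0, skip; a: -1/5 ≤ 0, skip; b: (33/10)/(3/10) = 11.
Smallest ratio is 11 in the row of b, so b leaves.

b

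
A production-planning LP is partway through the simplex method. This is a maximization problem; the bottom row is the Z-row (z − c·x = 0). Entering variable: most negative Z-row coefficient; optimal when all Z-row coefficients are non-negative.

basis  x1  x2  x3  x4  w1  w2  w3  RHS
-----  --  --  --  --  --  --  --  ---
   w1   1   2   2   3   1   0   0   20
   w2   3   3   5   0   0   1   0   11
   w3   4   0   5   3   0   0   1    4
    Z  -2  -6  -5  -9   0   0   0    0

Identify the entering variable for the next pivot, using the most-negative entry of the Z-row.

Negative Z-row entries: x1: -2, x2: -6, x3: -5, x4: -9.
The most negative is -9 in column x4, so x4 enters.

x4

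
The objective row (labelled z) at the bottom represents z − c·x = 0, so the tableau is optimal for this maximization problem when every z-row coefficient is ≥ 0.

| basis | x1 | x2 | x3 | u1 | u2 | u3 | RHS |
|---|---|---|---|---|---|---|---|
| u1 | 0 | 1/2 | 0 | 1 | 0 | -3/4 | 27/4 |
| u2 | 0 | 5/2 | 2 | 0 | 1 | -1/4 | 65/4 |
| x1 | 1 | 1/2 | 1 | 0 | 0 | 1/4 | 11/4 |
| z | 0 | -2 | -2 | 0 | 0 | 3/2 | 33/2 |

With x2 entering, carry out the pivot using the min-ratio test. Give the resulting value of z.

55/2

Ratio test on column x2 — row 1: (27/4)/(1/2) = 27/2; row 2: (65/4)/(5/2) = 13/2; row 3: (11/4)/(1/2) = 11/2. Minimum is 11/2 at row 3 (x1 leaves); pivot element 1/2.
Pivot on row 3; the z-row RHS becomes 33/2 − (-2)·(11/2) = 55/2.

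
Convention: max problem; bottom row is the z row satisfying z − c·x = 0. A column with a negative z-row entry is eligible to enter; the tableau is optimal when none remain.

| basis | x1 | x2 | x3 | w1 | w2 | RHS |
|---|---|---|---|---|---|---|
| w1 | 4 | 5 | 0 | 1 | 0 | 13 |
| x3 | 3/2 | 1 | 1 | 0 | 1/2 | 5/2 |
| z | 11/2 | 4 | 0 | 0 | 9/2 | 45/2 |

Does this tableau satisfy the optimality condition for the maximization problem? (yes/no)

yes

Every z-row coefficient is ≥ 0, so the tableau is optimal.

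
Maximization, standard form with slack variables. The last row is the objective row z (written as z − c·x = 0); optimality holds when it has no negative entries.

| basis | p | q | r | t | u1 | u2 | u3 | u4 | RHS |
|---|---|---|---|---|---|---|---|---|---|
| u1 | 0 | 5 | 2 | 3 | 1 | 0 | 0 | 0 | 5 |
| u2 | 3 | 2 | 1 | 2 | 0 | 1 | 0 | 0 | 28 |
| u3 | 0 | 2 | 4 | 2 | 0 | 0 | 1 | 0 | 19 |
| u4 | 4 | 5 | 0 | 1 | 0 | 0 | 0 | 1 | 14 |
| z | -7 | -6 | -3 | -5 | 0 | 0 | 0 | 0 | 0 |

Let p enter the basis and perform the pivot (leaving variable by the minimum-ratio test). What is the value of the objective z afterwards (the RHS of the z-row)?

49/2

Ratio test on column p — row 1: entry 0 ≤ 0; row 2: 28/3 = 28/3; row 3: entry 0 ≤ 0; row 4: 14/4 = 7/2. Minimum is 7/2 at row 4 (u4 leaves); pivot element 4.
Pivot on row 4; the z-row RHS becomes 0 − (-7)·(7/2) = 49/2.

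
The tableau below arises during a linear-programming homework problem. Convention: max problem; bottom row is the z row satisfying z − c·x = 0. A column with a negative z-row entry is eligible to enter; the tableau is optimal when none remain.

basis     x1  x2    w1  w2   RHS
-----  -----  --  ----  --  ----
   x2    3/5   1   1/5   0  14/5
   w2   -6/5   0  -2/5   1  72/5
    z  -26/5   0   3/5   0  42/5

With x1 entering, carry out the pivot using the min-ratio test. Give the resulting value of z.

98/3

Ratio test on column x1 — row 1: (14/5)/(3/5) = 14/3; row 2: entry -6/5 ≤ 0. Minimum is 14/3 at row 1 (x2 leaves); pivot element 3/5.
Pivot on row 1; the z-row RHS becomes 42/5 − (-26/5)·(14/3) = 98/3.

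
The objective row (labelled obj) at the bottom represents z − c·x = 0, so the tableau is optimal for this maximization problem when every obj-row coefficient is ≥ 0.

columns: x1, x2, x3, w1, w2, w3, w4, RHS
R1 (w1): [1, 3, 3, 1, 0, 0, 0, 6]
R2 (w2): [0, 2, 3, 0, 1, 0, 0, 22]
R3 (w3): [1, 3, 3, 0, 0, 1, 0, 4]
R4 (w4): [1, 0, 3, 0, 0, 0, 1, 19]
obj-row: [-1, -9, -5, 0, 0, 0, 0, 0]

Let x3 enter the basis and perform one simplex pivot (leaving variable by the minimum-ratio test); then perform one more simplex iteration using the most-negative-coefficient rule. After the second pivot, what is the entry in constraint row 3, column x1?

1/3

Ratio test on column x3 — row 1: 6/3 = 2; row 2: 22/3 = 22/3; row 3: 4/3 = 4/3; row 4: 19/3 = 19/3. Minimum is 4/3 at row 3 (w3 leaves); pivot element 3.
Divide row 3 by 3; eliminate column x3 from the other rows.
Second iteration: most negative obj-row entry is -4 in column x2, so x2 enters.
Ratio test on column x2 — row 1: entry 0 ≤ 0; row 2: entry -1 ≤ 0; row 3: (4/3)/1 = 4/3; row 4: entry -3 ≤ 0. Minimum is 4/3 at row 3 (x3 leaves); pivot element 1.
Divide row 3 by 1; eliminate column x2 from the other rows.
After both pivots, the entry at constraint row 3, column x1 is 1/3.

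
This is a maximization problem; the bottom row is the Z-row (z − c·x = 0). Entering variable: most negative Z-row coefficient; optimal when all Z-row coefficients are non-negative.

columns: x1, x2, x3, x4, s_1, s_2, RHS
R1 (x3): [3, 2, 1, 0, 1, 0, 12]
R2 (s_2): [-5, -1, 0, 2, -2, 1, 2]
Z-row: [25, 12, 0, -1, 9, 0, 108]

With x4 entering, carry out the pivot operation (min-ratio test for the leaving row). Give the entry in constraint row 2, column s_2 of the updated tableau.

Ratio test on column x4 — row 1: entry 0 ≤ 0; row 2: 2/2 = 1. Minimum is 1 at row 2 (s_2 leaves); pivot element 2.
Divide row 2 by 2; eliminate column x4 from the other rows.
In the new row 2, the s_2 entry is the old entry divided by the pivot: 1/2 = 1/2.

1/2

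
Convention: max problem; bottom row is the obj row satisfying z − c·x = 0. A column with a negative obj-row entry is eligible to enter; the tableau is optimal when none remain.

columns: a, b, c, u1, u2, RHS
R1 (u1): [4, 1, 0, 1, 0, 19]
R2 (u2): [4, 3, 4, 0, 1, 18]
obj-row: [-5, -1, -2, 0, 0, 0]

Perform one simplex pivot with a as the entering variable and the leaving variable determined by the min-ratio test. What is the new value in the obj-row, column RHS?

Ratio test on column a — row 1: 19/4 = 19/4; row 2: 18/4 = 9/2. Minimum is 9/2 at row 2 (u2 leaves); pivot element 4.
Divide row 2 by 4; eliminate column a from the other rows.
obj-row update in column RHS: 0 − (-5)·(9/2) = 45/2.

45/2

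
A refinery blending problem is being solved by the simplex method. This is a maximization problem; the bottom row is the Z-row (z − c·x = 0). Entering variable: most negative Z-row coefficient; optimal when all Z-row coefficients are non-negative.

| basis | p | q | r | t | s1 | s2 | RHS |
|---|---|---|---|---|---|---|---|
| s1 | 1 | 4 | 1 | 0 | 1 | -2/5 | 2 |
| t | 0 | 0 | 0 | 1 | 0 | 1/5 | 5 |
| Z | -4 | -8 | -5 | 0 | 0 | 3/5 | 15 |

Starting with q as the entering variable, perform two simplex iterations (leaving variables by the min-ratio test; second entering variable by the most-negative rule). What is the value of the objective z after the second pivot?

25

Ratio test on column q — row 1: 2/4 = 1/2; row 2: entry 0 ≤ 0. Minimum is 1/2 at row 1 (s1 leaves); pivot element 4.
Pivot on row 1; the Z-row RHS becomes 15 − (-8)·(1/2) = 19.
Next entering variable (most negative Z-row entry -3): r.
Ratio test on column r — row 1: (1/2)/(1/4) = 2; row 2: entry 0 ≤ 0. Minimum is 2 at row 1 (q leaves); pivot element 1/4.
After the second pivot the Z-row RHS is 19 − (-3)·2 = 25.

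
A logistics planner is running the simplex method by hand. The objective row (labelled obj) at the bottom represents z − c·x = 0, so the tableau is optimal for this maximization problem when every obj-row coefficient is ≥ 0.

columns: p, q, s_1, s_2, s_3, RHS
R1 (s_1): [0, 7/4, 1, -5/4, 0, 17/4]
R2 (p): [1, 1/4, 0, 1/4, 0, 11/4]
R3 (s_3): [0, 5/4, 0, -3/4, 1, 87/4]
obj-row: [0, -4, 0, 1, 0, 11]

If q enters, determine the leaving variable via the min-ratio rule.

s_1

Column q entries and ratios — s_1: (17/4)/(7/4) = 17/7; p: (11/4)/(1/4) = 11; s_3: (87/4)/(5/4) = 87/5.
Smallest ratio is 17/7 in the row of s_1, so s_1 leaves.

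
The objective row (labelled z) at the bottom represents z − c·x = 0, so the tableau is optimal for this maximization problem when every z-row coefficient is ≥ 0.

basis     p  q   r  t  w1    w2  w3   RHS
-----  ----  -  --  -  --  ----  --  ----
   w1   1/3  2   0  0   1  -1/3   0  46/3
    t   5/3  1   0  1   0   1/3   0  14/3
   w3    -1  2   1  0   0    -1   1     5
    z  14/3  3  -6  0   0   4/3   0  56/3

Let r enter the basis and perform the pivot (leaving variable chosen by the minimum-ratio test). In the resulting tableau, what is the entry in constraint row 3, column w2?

-1

Ratio test on column r — row 1: entry 0 ≤ 0; row 2: entry 0 ≤ 0; row 3: 5/1 = 5. Minimum is 5 at row 3 (w3 leaves); pivot element 1.
Divide row 3 by 1; eliminate column r from the other rows.
In the new row 3, the w2 entry is the old entry divided by the pivot: (-1)/1 = -1.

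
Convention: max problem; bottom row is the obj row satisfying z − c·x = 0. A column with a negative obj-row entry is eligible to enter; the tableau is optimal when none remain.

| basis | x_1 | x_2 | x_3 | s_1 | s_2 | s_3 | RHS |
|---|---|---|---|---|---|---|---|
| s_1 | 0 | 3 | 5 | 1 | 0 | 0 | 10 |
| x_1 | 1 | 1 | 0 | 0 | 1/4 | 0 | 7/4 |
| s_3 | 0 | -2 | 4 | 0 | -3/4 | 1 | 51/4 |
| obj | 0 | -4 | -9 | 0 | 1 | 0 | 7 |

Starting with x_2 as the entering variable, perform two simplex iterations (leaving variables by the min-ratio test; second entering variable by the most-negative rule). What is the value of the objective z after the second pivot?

Ratio test on column x_2 — row 1: 10/3 = 10/3; row 2: (7/4)/1 = 7/4; row 3: entry -2 ≤ 0. Minimum is 7/4 at row 2 (x_1 leaves); pivot element 1.
Pivot on row 2; the obj-row RHS becomes 7 − (-4)·(7/4) = 14.
Next entering variable (most negative obj-row entry -9): x_3.
Ratio test on column x_3 — row 1: (19/4)/5 = 19/20; row 2: entry 0 ≤ 0; row 3: (65/4)/4 = 65/16. Minimum is 19/20 at row 1 (s_1 leaves); pivot element 5.
After the second pivot the obj-row RHS is 14 − (-9)·(19/20) = 451/20.

451/20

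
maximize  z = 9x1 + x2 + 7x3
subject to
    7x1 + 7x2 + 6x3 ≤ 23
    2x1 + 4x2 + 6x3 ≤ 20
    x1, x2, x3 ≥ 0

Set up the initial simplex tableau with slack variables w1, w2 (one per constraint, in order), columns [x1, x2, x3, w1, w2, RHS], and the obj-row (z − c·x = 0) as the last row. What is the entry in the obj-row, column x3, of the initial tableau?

-7

The obj-row carries the negated objective coefficients: the x3 entry is -7.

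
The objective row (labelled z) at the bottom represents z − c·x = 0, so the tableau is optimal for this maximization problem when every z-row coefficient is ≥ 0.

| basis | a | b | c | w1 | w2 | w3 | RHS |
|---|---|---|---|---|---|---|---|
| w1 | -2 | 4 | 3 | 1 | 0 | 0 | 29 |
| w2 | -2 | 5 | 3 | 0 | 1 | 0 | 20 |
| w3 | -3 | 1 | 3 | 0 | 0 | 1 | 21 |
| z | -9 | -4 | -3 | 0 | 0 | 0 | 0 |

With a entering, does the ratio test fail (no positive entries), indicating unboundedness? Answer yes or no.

Every constraint-row entry in column a is ≤ 0, so increasing a is unbounded.

yes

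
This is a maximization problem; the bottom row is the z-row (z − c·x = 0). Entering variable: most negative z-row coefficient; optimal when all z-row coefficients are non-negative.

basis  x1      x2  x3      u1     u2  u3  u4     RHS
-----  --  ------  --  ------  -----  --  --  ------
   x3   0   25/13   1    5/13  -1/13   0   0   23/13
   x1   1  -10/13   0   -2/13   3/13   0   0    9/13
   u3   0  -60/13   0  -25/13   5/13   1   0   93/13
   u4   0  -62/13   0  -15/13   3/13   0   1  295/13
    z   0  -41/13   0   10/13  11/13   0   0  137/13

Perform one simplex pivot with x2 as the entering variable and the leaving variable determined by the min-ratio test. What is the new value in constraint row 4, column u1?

Ratio test on column x2 — row 1: (23/13)/(25/13) = 23/25; row 2: entry -10/13 ≤ 0; row 3: entry -60/13 ≤ 0; row 4: entry -62/13 ≤ 0. Minimum is 23/25 at row 1 (x3 leaves); pivot element 25/13.
Divide row 1 by 25/13; eliminate column x2 from the other rows.
Row 4 update in column u1: -15/13 − (-62/13)·(1/5) = -1/5.

-1/5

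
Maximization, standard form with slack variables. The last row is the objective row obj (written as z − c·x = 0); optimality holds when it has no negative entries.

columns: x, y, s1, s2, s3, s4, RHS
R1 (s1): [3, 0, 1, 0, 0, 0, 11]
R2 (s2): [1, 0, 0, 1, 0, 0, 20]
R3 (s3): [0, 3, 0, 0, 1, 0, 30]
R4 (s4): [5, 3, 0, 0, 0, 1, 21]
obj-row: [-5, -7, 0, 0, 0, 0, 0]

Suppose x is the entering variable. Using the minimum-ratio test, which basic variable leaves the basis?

s1

Column x entries and ratios — s1: 11/3 = 11/3; s2: 20/1 = 20; s3: 0 ≤ 0, skip; s4: 21/5 = 21/5.
Smallest ratio is 11/3 in the row of s1, so s1 leaves.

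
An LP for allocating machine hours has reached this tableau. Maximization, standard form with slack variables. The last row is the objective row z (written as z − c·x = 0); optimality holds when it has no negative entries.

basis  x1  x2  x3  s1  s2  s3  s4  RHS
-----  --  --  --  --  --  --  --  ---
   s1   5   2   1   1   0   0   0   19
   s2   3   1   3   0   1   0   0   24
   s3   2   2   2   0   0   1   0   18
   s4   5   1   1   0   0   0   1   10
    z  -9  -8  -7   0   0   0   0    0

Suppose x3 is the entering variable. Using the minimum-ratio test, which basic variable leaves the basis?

Column x3 entries and ratios — s1: 19/1 = 19; s2: 24/3 = 8; s3: 18/2 = 9; s4: 10/1 = 10.
Smallest ratio is 8 in the row of s2, so s2 leaves.

s2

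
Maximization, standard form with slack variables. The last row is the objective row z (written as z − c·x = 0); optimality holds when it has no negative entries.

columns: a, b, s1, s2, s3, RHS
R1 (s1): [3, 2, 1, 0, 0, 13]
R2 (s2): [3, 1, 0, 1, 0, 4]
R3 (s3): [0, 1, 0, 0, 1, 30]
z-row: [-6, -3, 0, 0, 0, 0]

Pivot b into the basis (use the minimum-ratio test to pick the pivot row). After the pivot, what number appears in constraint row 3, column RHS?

Ratio test on column b — row 1: 13/2 = 13/2; row 2: 4/1 = 4; row 3: 30/1 = 30. Minimum is 4 at row 2 (s2 leaves); pivot element 1.
Divide row 2 by 1; eliminate column b from the other rows.
Row 3 update in column RHS: 30 − 1·4 = 26.

26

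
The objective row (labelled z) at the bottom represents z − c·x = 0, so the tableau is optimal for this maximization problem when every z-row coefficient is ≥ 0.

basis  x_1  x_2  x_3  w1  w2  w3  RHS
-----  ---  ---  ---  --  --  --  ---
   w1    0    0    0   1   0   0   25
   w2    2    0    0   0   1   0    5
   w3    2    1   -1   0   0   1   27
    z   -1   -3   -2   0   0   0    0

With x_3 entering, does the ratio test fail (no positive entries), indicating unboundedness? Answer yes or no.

yes

Every constraint-row entry in column x_3 is ≤ 0, so increasing x_3 is unbounded.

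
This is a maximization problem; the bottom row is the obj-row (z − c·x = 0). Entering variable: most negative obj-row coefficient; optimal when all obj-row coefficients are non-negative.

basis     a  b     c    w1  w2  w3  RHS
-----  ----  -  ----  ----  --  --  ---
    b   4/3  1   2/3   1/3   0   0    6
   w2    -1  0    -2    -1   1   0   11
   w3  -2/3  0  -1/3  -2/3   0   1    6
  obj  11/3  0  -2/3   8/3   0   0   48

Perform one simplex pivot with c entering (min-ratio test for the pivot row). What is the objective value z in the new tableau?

54

Ratio test on column c — row 1: 6/(2/3) = 9; row 2: entry -2 ≤ 0; row 3: entry -1/3 ≤ 0. Minimum is 9 at row 1 (b leaves); pivot element 2/3.
Pivot on row 1; the obj-row RHS becomes 48 − (-2/3)·9 = 54.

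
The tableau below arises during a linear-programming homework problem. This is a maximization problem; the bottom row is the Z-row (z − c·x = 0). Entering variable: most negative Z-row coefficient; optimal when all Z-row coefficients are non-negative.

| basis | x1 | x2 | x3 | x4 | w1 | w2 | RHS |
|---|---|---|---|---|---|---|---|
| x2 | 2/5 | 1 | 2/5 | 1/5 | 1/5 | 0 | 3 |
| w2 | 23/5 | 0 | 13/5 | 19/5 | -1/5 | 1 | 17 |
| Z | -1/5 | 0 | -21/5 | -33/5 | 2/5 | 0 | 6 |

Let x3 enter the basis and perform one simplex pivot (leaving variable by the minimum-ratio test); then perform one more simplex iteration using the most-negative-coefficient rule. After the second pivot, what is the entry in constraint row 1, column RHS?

Ratio test on column x3 — row 1: 3/(2/5) = 15/2; row 2: 17/(13/5) = 85/13. Minimum is 85/13 at row 2 (w2 leaves); pivot element 13/5.
Divide row 2 by 13/5; eliminate column x3 from the other rows.
Second iteration: most negative Z-row entry is -6/13 in column x4, so x4 enters.
Ratio test on column x4 — row 1: entry -5/13 ≤ 0; row 2: (85/13)/(19/13) = 85/19. Minimum is 85/19 at row 2 (x3 leaves); pivot element 19/13.
Divide row 2 by 19/13; eliminate column x4 from the other rows.
After both pivots, the entry at constraint row 1, column RHS is 40/19.

40/19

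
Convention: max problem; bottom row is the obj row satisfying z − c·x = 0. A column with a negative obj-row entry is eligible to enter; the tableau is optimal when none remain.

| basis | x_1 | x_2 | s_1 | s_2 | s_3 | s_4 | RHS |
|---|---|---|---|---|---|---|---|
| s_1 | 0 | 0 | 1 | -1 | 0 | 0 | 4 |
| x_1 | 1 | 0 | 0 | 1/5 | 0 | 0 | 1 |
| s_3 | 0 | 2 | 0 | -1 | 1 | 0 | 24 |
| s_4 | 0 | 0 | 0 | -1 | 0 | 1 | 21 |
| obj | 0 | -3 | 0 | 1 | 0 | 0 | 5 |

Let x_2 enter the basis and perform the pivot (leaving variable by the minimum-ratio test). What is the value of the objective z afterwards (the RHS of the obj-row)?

41

Ratio test on column x_2 — row 1: entry 0 ≤ 0; row 2: entry 0 ≤ 0; row 3: 24/2 = 12; row 4: entry 0 ≤ 0. Minimum is 12 at row 3 (s_3 leaves); pivot element 2.
Pivot on row 3; the obj-row RHS becomes 5 − (-3)·12 = 41.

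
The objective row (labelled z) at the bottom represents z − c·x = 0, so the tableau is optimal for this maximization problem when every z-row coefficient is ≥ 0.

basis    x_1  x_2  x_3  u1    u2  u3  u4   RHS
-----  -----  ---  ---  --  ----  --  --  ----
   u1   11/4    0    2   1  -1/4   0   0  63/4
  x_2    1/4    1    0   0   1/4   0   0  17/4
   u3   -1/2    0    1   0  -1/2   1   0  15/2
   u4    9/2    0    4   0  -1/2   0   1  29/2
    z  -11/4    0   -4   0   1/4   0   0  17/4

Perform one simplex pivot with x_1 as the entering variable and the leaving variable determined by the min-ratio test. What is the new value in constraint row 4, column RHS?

Ratio test on column x_1 — row 1: (63/4)/(11/4) = 63/11; row 2: (17/4)/(1/4) = 17; row 3: entry -1/2 ≤ 0; row 4: (29/2)/(9/2) = 29/9. Minimum is 29/9 at row 4 (u4 leaves); pivot element 9/2.
Divide row 4 by 9/2; eliminate column x_1 from the other rows.
In the new row 4, the RHS entry is the old entry divided by the pivot: (29/2)/(9/2) = 29/9.

29/9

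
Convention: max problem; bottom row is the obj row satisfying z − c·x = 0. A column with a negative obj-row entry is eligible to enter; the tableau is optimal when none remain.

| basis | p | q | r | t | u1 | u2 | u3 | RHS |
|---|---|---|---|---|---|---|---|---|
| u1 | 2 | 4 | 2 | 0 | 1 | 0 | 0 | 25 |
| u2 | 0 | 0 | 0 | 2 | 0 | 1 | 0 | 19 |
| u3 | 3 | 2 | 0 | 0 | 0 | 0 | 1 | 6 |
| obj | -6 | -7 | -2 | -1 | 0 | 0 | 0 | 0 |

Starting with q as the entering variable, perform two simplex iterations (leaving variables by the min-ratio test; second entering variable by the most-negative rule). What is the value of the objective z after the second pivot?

Ratio test on column q — row 1: 25/4 = 25/4; row 2: entry 0 ≤ 0; row 3: 6/2 = 3. Minimum is 3 at row 3 (u3 leaves); pivot element 2.
Pivot on row 3; the obj-row RHS becomes 0 − (-7)·3 = 21.
Next entering variable (most negative obj-row entry -2): r.
Ratio test on column r — row 1: 13/2 = 13/2; row 2: entry 0 ≤ 0; row 3: entry 0 ≤ 0. Minimum is 13/2 at row 1 (u1 leaves); pivot element 2.
After the second pivot the obj-row RHS is 21 − (-2)·(13/2) = 34.

34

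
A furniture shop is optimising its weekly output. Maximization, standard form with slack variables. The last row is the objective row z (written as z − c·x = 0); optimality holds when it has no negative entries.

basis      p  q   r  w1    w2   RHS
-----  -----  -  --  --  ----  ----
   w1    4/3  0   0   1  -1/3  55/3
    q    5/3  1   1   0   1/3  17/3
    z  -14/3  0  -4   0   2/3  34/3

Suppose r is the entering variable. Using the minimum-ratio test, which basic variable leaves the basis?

q

Column r entries and ratios — w1: 0 ≤ 0, skip; q: (17/3)/1 = 17/3.
Smallest ratio is 17/3 in the row of q, so q leaves.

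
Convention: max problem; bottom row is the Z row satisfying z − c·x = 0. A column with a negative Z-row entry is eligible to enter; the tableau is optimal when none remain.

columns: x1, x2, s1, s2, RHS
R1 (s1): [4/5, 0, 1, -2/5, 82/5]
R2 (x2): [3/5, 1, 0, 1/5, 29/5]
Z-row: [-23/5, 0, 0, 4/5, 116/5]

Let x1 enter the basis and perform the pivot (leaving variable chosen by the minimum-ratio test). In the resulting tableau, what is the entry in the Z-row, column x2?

23/3

Ratio test on column x1 — row 1: (82/5)/(4/5) = 41/2; row 2: (29/5)/(3/5) = 29/3. Minimum is 29/3 at row 2 (x2 leaves); pivot element 3/5.
Divide row 2 by 3/5; eliminate column x1 from the other rows.
Z-row update in column x2: 0 − (-23/5)·(5/3) = 23/3.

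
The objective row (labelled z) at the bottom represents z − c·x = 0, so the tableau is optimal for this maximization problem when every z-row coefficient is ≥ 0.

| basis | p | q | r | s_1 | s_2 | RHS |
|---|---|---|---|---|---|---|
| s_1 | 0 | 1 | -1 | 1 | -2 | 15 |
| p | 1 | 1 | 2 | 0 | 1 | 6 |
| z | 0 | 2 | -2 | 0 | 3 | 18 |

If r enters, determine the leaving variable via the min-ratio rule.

p

Column r entries and ratios — s_1: -1 ≤ 0, skip; p: 6/2 = 3.
Smallest ratio is 3 in the row of p, so p leaves.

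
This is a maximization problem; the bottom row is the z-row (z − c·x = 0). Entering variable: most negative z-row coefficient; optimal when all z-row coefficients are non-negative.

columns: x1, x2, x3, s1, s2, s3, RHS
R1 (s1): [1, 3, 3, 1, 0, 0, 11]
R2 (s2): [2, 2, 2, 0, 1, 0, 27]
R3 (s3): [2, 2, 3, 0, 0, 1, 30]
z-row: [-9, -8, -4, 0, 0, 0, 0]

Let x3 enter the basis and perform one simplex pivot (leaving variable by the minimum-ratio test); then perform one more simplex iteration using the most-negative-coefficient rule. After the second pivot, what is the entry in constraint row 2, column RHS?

5

Ratio test on column x3 — row 1: 11/3 = 11/3; row 2: 27/2 = 27/2; row 3: 30/3 = 10. Minimum is 11/3 at row 1 (s1 leaves); pivot element 3.
Divide row 1 by 3; eliminate column x3 from the other rows.
Second iteration: most negative z-row entry is -23/3 in column x1, so x1 enters.
Ratio test on column x1 — row 1: (11/3)/(1/3) = 11; row 2: (59/3)/(4/3) = 59/4; row 3: 19/1 = 19. Minimum is 11 at row 1 (x3 leaves); pivot element 1/3.
Divide row 1 by 1/3; eliminate column x1 from the other rows.
After both pivots, the entry at constraint row 2, column RHS is 5.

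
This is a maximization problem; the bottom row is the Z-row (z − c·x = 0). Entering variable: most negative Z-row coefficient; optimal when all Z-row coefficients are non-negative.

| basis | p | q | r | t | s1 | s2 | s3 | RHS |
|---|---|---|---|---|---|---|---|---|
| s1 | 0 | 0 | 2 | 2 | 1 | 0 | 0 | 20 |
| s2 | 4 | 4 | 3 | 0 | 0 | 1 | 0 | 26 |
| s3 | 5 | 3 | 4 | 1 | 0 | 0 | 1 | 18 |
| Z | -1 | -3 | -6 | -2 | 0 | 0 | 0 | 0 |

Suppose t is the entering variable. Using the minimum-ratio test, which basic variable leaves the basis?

Column t entries and ratios — s1: 20/2 = 10; s2: 0 ≤ 0, skip; s3: 18/1 = 18.
Smallest ratio is 10 in the row of s1, so s1 leaves.

s1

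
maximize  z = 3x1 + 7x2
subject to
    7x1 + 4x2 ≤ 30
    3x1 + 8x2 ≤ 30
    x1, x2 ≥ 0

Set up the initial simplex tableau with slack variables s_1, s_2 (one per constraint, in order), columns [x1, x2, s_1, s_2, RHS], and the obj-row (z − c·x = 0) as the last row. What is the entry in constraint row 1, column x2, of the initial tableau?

Constraint 1 has coefficient 4 on x2.

4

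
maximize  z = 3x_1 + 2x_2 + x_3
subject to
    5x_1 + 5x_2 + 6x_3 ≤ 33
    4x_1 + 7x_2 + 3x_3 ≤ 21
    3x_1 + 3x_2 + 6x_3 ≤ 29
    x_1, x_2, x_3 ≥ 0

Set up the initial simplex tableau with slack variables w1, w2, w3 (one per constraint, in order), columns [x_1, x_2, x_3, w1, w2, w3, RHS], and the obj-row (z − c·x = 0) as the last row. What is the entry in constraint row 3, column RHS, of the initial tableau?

29

The RHS of constraint 3 is b_3 = 29.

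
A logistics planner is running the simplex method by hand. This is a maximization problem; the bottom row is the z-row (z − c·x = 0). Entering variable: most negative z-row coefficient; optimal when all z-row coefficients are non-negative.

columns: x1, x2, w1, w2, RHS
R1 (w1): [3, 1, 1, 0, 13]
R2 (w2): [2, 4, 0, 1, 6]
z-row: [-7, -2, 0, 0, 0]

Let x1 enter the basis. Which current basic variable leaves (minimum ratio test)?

Column x1 entries and ratios — w1: 13/3 = 13/3; w2: 6/2 = 3.
Smallest ratio is 3 in the row of w2, so w2 leaves.

w2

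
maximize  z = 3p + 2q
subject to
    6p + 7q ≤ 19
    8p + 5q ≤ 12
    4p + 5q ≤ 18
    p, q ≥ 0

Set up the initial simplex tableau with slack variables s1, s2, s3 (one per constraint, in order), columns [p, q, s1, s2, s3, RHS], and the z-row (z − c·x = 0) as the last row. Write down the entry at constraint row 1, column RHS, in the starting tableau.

The RHS of constraint 1 is b_1 = 19.

19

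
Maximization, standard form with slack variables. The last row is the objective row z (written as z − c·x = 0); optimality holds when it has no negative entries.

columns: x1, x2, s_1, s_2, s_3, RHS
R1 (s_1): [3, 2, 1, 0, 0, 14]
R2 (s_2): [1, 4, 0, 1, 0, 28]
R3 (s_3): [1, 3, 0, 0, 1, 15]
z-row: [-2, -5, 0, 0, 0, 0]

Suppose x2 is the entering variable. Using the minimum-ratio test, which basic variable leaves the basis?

Column x2 entries and ratios — s_1: 14/2 = 7; s_2: 28/4 = 7; s_3: 15/3 = 5.
Smallest ratio is 5 in the row of s_3, so s_3 leaves.

s_3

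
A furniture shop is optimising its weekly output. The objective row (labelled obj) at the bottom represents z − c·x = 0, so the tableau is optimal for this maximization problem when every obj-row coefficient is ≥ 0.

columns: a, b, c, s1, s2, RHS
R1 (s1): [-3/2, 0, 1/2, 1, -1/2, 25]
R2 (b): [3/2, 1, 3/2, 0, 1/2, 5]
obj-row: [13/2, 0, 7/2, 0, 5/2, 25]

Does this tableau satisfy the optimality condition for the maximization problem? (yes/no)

Every obj-row coefficient is ≥ 0, so the tableau is optimal.

yes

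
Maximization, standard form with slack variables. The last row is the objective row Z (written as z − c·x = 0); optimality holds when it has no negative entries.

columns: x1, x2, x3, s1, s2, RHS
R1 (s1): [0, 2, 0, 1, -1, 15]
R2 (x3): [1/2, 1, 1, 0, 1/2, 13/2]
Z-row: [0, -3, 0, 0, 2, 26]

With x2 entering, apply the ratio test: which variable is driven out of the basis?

x3

Column x2 entries and ratios — s1: 15/2 = 15/2; x3: (13/2)/1 = 13/2.
Smallest ratio is 13/2 in the row of x3, so x3 leaves.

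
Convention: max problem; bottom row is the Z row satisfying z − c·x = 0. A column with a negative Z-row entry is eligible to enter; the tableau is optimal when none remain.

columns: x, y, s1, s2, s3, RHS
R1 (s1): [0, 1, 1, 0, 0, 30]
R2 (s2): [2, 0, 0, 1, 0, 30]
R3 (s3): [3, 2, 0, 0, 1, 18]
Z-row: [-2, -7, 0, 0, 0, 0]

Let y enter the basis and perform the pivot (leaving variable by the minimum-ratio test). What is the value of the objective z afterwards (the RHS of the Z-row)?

63

Ratio test on column y — row 1: 30/1 = 30; row 2: entry 0 ≤ 0; row 3: 18/2 = 9. Minimum is 9 at row 3 (s3 leaves); pivot element 2.
Pivot on row 3; the Z-row RHS becomes 0 − (-7)·9 = 63.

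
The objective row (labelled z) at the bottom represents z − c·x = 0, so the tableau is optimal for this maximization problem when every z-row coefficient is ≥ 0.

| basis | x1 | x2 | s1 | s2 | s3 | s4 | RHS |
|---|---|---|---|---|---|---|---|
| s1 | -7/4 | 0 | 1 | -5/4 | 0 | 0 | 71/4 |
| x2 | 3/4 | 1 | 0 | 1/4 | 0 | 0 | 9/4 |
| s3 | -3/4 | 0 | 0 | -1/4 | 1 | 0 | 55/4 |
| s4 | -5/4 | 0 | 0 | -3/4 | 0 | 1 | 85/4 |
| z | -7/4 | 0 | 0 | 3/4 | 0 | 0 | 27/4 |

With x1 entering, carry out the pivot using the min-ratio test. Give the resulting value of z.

Ratio test on column x1 — row 1: entry -7/4 ≤ 0; row 2: (9/4)/(3/4) = 3; row 3: entry -3/4 ≤ 0; row 4: entry -5/4 ≤ 0. Minimum is 3 at row 2 (x2 leaves); pivot element 3/4.
Pivot on row 2; the z-row RHS becomes 27/4 − (-7/4)·3 = 12.

12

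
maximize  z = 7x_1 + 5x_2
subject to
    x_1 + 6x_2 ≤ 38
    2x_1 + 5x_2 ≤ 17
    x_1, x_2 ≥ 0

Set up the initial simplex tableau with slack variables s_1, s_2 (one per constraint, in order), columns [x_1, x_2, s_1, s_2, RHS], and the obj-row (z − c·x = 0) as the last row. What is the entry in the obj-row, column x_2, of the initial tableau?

-5

The obj-row carries the negated objective coefficients: the x_2 entry is -5.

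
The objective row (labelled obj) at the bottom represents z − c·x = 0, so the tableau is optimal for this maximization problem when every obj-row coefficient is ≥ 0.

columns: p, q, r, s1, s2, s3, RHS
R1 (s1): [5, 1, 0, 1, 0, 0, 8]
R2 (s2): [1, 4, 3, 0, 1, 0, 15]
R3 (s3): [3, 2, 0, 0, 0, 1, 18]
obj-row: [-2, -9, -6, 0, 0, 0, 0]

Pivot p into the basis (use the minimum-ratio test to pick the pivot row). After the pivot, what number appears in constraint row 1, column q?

Ratio test on column p — row 1: 8/5 = 8/5; row 2: 15/1 = 15; row 3: 18/3 = 6. Minimum is 8/5 at row 1 (s1 leaves); pivot element 5.
Divide row 1 by 5; eliminate column p from the other rows.
In the new row 1, the q entry is the old entry divided by the pivot: 1/5 = 1/5.

1/5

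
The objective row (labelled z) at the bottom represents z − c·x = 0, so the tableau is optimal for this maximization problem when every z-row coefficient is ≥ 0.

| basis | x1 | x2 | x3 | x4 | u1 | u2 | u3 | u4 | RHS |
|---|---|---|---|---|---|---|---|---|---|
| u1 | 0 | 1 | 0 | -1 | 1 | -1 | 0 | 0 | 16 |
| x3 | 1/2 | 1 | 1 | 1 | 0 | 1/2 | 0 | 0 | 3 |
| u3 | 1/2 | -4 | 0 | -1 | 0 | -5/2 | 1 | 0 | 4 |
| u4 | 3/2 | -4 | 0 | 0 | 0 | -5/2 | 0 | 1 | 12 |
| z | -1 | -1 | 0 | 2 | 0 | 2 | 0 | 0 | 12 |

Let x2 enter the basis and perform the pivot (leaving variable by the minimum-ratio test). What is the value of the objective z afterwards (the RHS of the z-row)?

15

Ratio test on column x2 — row 1: 16/1 = 16; row 2: 3/1 = 3; row 3: entry -4 ≤ 0; row 4: entry -4 ≤ 0. Minimum is 3 at row 2 (x3 leaves); pivot element 1.
Pivot on row 2; the z-row RHS becomes 12 − (-1)·3 = 15.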